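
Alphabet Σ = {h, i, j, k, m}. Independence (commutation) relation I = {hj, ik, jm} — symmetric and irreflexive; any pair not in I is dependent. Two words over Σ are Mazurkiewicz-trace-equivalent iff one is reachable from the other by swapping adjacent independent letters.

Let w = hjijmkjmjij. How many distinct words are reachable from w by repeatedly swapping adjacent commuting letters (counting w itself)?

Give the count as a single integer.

drop 0:h onto floor
drop 1:j onto floor
drop 2:i onto {0:h, 1:j}
drop 3:j onto {2:i}
drop 4:m onto {2:i}
drop 5:k onto {3:j, 4:m}
drop 6:j onto {5:k}
drop 7:m onto {5:k}
drop 8:j onto {6:j}
drop 9:i onto {7:m, 8:j}
drop 10:j onto {9:i}
ground layer = {0:h, 1:j}
drop-orders for the pieces not yet dropped (sum over which currently-grounded one goes next):
  1 to go: {10} 1
  2 to go: {9,10} 1
  3 to go: {7,9,10} 1  {8,9,10} 1
  4 to go: {6,8,9,10} 1  {7,8,9,10} 2
  5 to go: {6,7,8,9,10} 3
  6 to go: {5,6,7,8,9,10} 3
  7 to go: {3,5,6,7,8,9,10} 3  {4,5,6,7,8,9,10} 3
  8 to go: {3,4,5,6,7,8,9,10} 6
  9 to go: {2,3,4,5,6,7,8,9,10} 6
  if 0:h drops first: 6 orders
  if 1:j drops first: 6 orders
heap linearizations: 12

12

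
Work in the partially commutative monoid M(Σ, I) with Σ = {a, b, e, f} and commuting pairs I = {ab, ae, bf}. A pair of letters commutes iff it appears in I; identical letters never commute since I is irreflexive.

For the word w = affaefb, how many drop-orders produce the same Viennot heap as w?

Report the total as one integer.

5

0(a) covers ∅
1(f) covers 0:a
2(f) covers 1:f
3(a) covers 2:f
4(e) covers 2:f
5(f) covers 3:a, 4:e
6(b) covers 4:e
floor of heap: 0:a
completions by unplaced set U, small U first (add the entries for U minus each lowest piece of U):
  |U|=1: {5}:1  {6}:1
  |U|=2: {3,5}:1  {5,6}:2
  |U|=3: {3,5,6}:3  {4,5,6}:2
  |U|=4: {3,4,5,6}:5
  |U|=5: {2,3,4,5,6}:5
  start at 0(a): 5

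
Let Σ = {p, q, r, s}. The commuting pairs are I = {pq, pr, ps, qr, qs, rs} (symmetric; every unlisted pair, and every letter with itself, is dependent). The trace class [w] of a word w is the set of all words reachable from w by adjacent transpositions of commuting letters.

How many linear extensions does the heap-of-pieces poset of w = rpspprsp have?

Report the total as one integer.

420

#0=r has no predecessor
#1=p has no predecessor
#2=s has no predecessor
#3=p depends on [1:p]
#4=p depends on [3:p]
#5=r depends on [0:r]
#6=s depends on [2:s]
#7=p depends on [4:p]
sources: [0:r, 1:p, 2:s]
N(rest) = Σ N(rest − s) over sources s of rest; N(one piece) = 1:
  size 1 → [5]=1  [6]=1  [7]=1
  size 2 → [0,5]=1  [2,6]=1  [4,7]=1  [5,6]=2  [5,7]=2  [6,7]=2
  size 3 → [0,5,6]=3  [0,5,7]=3  [2,5,6]=3  [2,6,7]=3  [3,4,7]=1  [4,5,7]=3  [4,6,7]=3  [5,6,7]=6
  size 4 → [0,2,5,6]=6  [0,4,5,7]=6  [0,5,6,7]=12  [1,3,4,7]=1  [2,4,6,7]=6  [2,5,6,7]=12  [3,4,5,7]=4  [3,4,6,7]=4  [4,5,6,7]=12
  size 5 → [0,2,5,6,7]=30  [0,3,4,5,7]=10  [0,4,5,6,7]=30  [1,3,4,5,7]=5  [1,3,4,6,7]=5  [2,3,4,6,7]=10  [2,4,5,6,7]=30  [3,4,5,6,7]=20
  size 6 → [0,1,3,4,5,7]=15  [0,2,4,5,6,7]=90  [0,3,4,5,6,7]=60  [1,2,3,4,6,7]=15  [1,3,4,5,6,7]=30  [2,3,4,5,6,7]=60
  first=0(r) contributes 105
  first=1(p) contributes 210
  first=2(s) contributes 105
|[w]| = 420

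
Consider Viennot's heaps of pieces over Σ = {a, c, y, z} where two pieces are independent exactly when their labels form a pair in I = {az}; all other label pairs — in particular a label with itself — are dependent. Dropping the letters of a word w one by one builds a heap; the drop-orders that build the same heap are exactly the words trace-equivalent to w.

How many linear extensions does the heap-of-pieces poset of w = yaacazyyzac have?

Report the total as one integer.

4

piece 0:y — minimal
piece 1:a rests on {0:y}
piece 2:a rests on {1:a}
piece 3:c rests on {2:a}
piece 4:a rests on {3:c}
piece 5:z rests on {3:c}
piece 6:y rests on {4:a, 5:z}
piece 7:y rests on {6:y}
piece 8:z rests on {7:y}
piece 9:a rests on {7:y}
piece 10:c rests on {8:z, 9:a}
minimal pieces: {0:y}
ways to finish when only these pieces remain (= sum over removing one remaining piece with nothing left below it):
  1 left: {10}→1
  2 left: {8,10}→1  {9,10}→1
  3 left: {8,9,10}→2
  4 left: {7,8,9,10}→2
  5 left: {6,7,8,9,10}→2
  6 left: {4,6,7,8,9,10}→2  {5,6,7,8,9,10}→2
  7 left: {4,5,6,7,8,9,10}→4
  8 left: {3,4,5,6,7,8,9,10}→4
  9 left: {2,3,4,5,6,7,8,9,10}→4
  placing 0:y first → 4 extensions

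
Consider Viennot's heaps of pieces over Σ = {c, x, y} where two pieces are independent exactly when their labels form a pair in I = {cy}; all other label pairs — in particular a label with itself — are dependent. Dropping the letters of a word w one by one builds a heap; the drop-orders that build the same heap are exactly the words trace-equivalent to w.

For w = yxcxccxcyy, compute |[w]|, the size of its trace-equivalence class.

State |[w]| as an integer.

piece 0:y — minimal
piece 1:x rests on {0:y}
piece 2:c rests on {1:x}
piece 3:x rests on {2:c}
piece 4:c rests on {3:x}
piece 5:c rests on {4:c}
piece 6:x rests on {5:c}
piece 7:c rests on {6:x}
piece 8:y rests on {6:x}
piece 9:y rests on {8:y}
minimal pieces: {0:y}
ways to finish when only these pieces remain (= sum over removing one remaining piece with nothing left below it):
  1 left: {7}→1  {9}→1
  2 left: {7,9}→2  {8,9}→1
  3 left: {7,8,9}→3
  4 left: {6,7,8,9}→3
  5 left: {5,6,7,8,9}→3
  6 left: {4,5,6,7,8,9}→3
  7 left: {3,4,5,6,7,8,9}→3
  8 left: {2,3,4,5,6,7,8,9}→3
  placing 0:y first → 3 extensions

3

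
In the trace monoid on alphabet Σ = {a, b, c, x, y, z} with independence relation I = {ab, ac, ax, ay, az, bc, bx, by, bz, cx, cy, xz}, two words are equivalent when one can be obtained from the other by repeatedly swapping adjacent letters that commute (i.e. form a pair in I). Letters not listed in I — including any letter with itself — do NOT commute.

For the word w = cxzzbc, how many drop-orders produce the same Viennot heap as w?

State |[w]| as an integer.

#0=c has no predecessor
#1=x has no predecessor
#2=z depends on [0:c]
#3=z depends on [2:z]
#4=b has no predecessor
#5=c depends on [3:z]
sources: [0:c, 1:x, 4:b]
N(rest) = Σ N(rest − s) over sources s of rest; N(one piece) = 1:
  size 1 → [1]=1  [4]=1  [5]=1
  size 2 → [1,4]=2  [1,5]=2  [3,5]=1  [4,5]=2
  size 3 → [1,3,5]=3  [1,4,5]=6  [2,3,5]=1  [3,4,5]=3
  size 4 → [0,2,3,5]=1  [1,2,3,5]=4  [1,3,4,5]=12  [2,3,4,5]=4
  first=0(c) contributes 20
  first=1(x) contributes 5
  first=4(b) contributes 5
|[w]| = 30

30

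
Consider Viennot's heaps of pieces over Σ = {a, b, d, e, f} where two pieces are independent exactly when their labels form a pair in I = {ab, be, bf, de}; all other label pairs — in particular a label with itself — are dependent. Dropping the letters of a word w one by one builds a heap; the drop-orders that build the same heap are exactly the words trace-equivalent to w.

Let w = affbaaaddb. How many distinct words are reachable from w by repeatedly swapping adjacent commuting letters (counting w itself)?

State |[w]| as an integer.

0(a) covers ∅
1(f) covers 0:a
2(f) covers 1:f
3(b) covers ∅
4(a) covers 2:f
5(a) covers 4:a
6(a) covers 5:a
7(d) covers 3:b, 6:a
8(d) covers 7:d
9(b) covers 8:d
floor of heap: 0:a, 3:b
completions by unplaced set U, small U first (add the entries for U minus each lowest piece of U):
  |U|=1: {9}:1
  |U|=2: {8,9}:1
  |U|=3: {7,8,9}:1
  |U|=4: {3,7,8,9}:1  {6,7,8,9}:1
  |U|=5: {3,6,7,8,9}:2  {5,6,7,8,9}:1
  |U|=6: {3,5,6,7,8,9}:3  {4,5,6,7,8,9}:1
  |U|=7: {2,4,5,6,7,8,9}:1  {3,4,5,6,7,8,9}:4
  |U|=8: {1,2,4,5,6,7,8,9}:1  {2,3,4,5,6,7,8,9}:5
  start at 0(a): 6
  start at 3(b): 1
sum over floor = 7

7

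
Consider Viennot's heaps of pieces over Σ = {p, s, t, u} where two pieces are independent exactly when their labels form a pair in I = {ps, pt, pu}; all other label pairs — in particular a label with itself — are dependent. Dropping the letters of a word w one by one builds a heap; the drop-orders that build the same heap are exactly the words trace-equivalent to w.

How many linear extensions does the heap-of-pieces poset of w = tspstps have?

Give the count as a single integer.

21

0(t) covers ∅
1(s) covers 0:t
2(p) covers ∅
3(s) covers 1:s
4(t) covers 3:s
5(p) covers 2:p
6(s) covers 4:t
floor of heap: 0:t, 2:p
completions by unplaced set U, small U first (add the entries for U minus each lowest piece of U):
  |U|=1: {5}:1  {6}:1
  |U|=2: {2,5}:1  {4,6}:1  {5,6}:2
  |U|=3: {2,5,6}:3  {3,4,6}:1  {4,5,6}:3
  |U|=4: {1,3,4,6}:1  {2,4,5,6}:6  {3,4,5,6}:4
  |U|=5: {0,1,3,4,6}:1  {1,3,4,5,6}:5  {2,3,4,5,6}:10
  start at 0(t): 15
  start at 2(p): 6
sum over floor = 21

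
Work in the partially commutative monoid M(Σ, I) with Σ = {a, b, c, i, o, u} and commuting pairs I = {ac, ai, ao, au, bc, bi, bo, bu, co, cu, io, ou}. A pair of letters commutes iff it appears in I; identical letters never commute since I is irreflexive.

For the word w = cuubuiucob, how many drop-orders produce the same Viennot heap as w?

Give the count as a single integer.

piece 0:c — minimal
piece 1:u — minimal
piece 2:u rests on {1:u}
piece 3:b — minimal
piece 4:u rests on {2:u}
piece 5:i rests on {0:c, 4:u}
piece 6:u rests on {5:i}
piece 7:c rests on {5:i}
piece 8:o — minimal
piece 9:b rests on {3:b}
minimal pieces: {0:c, 1:u, 3:b, 8:o}
ways to finish when only these pieces remain (= sum over removing one remaining piece with nothing left below it):
  1 left: {6}→1  {7}→1  {8}→1  {9}→1
  2 left: {3,9}→1  {6,7}→2  {6,8}→2  {6,9}→2  {7,8}→2  {7,9}→2  {8,9}→2
  3 left: {3,6,9}→3  {3,7,9}→3  {3,8,9}→3  {5,6,7}→2  {6,7,8}→6  {6,7,9}→6  {6,8,9}→6  {7,8,9}→6
  4 left: {0,5,6,7}→2  {3,6,7,9}→12  {3,6,8,9}→12  {3,7,8,9}→12  {4,5,6,7}→2  {5,6,7,8}→8  {5,6,7,9}→8  {6,7,8,9}→24
  5 left: {0,4,5,6,7}→4  {0,5,6,7,8}→10  {0,5,6,7,9}→10  {2,4,5,6,7}→2  {3,5,6,7,9}→20  {3,6,7,8,9}→60  {4,5,6,7,8}→10  {4,5,6,7,9}→10  {5,6,7,8,9}→40
  6 left: {0,2,4,5,6,7}→6  {0,3,5,6,7,9}→30  {0,4,5,6,7,8}→24  {0,4,5,6,7,9}→24  {0,5,6,7,8,9}→60  {1,2,4,5,6,7}→2  {2,4,5,6,7,8}→12  {2,4,5,6,7,9}→12  {3,4,5,6,7,9}→30  {3,5,6,7,8,9}→120  {4,5,6,7,8,9}→60
  7 left: {0,1,2,4,5,6,7}→8  {0,2,4,5,6,7,8}→42  {0,2,4,5,6,7,9}→42  {0,3,4,5,6,7,9}→84  {0,3,5,6,7,8,9}→210  {0,4,5,6,7,8,9}→168  {1,2,4,5,6,7,8}→14  {1,2,4,5,6,7,9}→14  {2,3,4,5,6,7,9}→42  {2,4,5,6,7,8,9}→84  {3,4,5,6,7,8,9}→210
  8 left: {0,1,2,4,5,6,7,8}→64  {0,1,2,4,5,6,7,9}→64  {0,2,3,4,5,6,7,9}→168  {0,2,4,5,6,7,8,9}→336  {0,3,4,5,6,7,8,9}→672  {1,2,3,4,5,6,7,9}→56  {1,2,4,5,6,7,8,9}→112  {2,3,4,5,6,7,8,9}→336
  placing 0:c first → 504 extensions
  placing 1:u first → 1512 extensions
  placing 3:b first → 576 extensions
  placing 8:o first → 288 extensions
total linear extensions = 2880

2880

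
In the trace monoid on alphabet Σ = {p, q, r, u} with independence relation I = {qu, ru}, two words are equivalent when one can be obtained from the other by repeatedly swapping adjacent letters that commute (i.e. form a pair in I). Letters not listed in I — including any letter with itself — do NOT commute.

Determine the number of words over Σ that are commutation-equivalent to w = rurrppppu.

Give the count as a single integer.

4

drop 0:r onto floor
drop 1:u onto floor
drop 2:r onto {0:r}
drop 3:r onto {2:r}
drop 4:p onto {1:u, 3:r}
drop 5:p onto {4:p}
drop 6:p onto {5:p}
drop 7:p onto {6:p}
drop 8:u onto {7:p}
ground layer = {0:r, 1:u}
drop-orders for the pieces not yet dropped (sum over which currently-grounded one goes next):
  1 to go: {8} 1
  2 to go: {7,8} 1
  3 to go: {6,7,8} 1
  4 to go: {5,6,7,8} 1
  5 to go: {4,5,6,7,8} 1
  6 to go: {1,4,5,6,7,8} 1  {3,4,5,6,7,8} 1
  7 to go: {1,3,4,5,6,7,8} 2  {2,3,4,5,6,7,8} 1
  if 0:r drops first: 3 orders
  if 1:u drops first: 1 orders
heap linearizations: 4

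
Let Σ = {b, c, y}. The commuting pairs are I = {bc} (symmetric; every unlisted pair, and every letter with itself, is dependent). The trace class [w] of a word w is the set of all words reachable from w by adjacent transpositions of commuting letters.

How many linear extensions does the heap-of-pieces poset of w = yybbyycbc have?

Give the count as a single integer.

3

drop 0:y onto floor
drop 1:y onto {0:y}
drop 2:b onto {1:y}
drop 3:b onto {2:b}
drop 4:y onto {3:b}
drop 5:y onto {4:y}
drop 6:c onto {5:y}
drop 7:b onto {5:y}
drop 8:c onto {6:c}
ground layer = {0:y}
drop-orders for the pieces not yet dropped (sum over which currently-grounded one goes next):
  1 to go: {7} 1  {8} 1
  2 to go: {6,8} 1  {7,8} 2
  3 to go: {6,7,8} 3
  4 to go: {5,6,7,8} 3
  5 to go: {4,5,6,7,8} 3
  6 to go: {3,4,5,6,7,8} 3
  7 to go: {2,3,4,5,6,7,8} 3
  if 0:y drops first: 3 orders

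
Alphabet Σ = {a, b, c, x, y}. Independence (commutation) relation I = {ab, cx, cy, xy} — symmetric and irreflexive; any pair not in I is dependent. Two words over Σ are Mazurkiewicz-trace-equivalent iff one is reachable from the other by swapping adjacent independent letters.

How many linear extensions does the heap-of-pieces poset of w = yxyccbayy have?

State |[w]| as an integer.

60

0(y) covers ∅
1(x) covers ∅
2(y) covers 0:y
3(c) covers ∅
4(c) covers 3:c
5(b) covers 1:x, 2:y, 4:c
6(a) covers 1:x, 2:y, 4:c
7(y) covers 5:b, 6:a
8(y) covers 7:y
floor of heap: 0:y, 1:x, 3:c
completions by unplaced set U, small U first (add the entries for U minus each lowest piece of U):
  |U|=1: {8}:1
  |U|=2: {7,8}:1
  |U|=3: {5,7,8}:1  {6,7,8}:1
  |U|=4: {5,6,7,8}:2
  |U|=5: {1,5,6,7,8}:2  {2,5,6,7,8}:2  {4,5,6,7,8}:2
  |U|=6: {0,2,5,6,7,8}:2  {1,2,5,6,7,8}:4  {1,4,5,6,7,8}:4  {2,4,5,6,7,8}:4  {3,4,5,6,7,8}:2
  |U|=7: {0,1,2,5,6,7,8}:6  {0,2,4,5,6,7,8}:6  {1,2,4,5,6,7,8}:12  {1,3,4,5,6,7,8}:6  {2,3,4,5,6,7,8}:6
  start at 0(y): 24
  start at 1(x): 12
  start at 3(c): 24
sum over floor = 60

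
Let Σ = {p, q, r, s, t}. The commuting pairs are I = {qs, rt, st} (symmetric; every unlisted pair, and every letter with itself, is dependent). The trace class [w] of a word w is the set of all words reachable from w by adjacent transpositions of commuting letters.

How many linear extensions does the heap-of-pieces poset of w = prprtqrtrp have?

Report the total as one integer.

6

0(p) covers ∅
1(r) covers 0:p
2(p) covers 1:r
3(r) covers 2:p
4(t) covers 2:p
5(q) covers 3:r, 4:t
6(r) covers 5:q
7(t) covers 5:q
8(r) covers 6:r
9(p) covers 7:t, 8:r
floor of heap: 0:p
completions by unplaced set U, small U first (add the entries for U minus each lowest piece of U):
  |U|=1: {9}:1
  |U|=2: {7,9}:1  {8,9}:1
  |U|=3: {6,8,9}:1  {7,8,9}:2
  |U|=4: {6,7,8,9}:3
  |U|=5: {5,6,7,8,9}:3
  |U|=6: {3,5,6,7,8,9}:3  {4,5,6,7,8,9}:3
  |U|=7: {3,4,5,6,7,8,9}:6
  |U|=8: {2,3,4,5,6,7,8,9}:6
  start at 0(p): 6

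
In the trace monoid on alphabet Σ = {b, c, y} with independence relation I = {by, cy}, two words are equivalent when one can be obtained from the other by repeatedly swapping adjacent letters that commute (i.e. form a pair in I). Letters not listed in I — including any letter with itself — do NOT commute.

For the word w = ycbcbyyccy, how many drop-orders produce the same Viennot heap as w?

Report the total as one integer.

210

#0=y has no predecessor
#1=c has no predecessor
#2=b depends on [1:c]
#3=c depends on [2:b]
#4=b depends on [3:c]
#5=y depends on [0:y]
#6=y depends on [5:y]
#7=c depends on [4:b]
#8=c depends on [7:c]
#9=y depends on [6:y]
sources: [0:y, 1:c]
N(rest) = Σ N(rest − s) over sources s of rest; N(one piece) = 1:
  size 1 → [8]=1  [9]=1
  size 2 → [6,9]=1  [7,8]=1  [8,9]=2
  size 3 → [4,7,8]=1  [5,6,9]=1  [6,8,9]=3  [7,8,9]=3
  size 4 → [0,5,6,9]=1  [3,4,7,8]=1  [4,7,8,9]=4  [5,6,8,9]=4  [6,7,8,9]=6
  size 5 → [0,5,6,8,9]=5  [2,3,4,7,8]=1  [3,4,7,8,9]=5  [4,6,7,8,9]=10  [5,6,7,8,9]=10
  size 6 → [0,5,6,7,8,9]=15  [1,2,3,4,7,8]=1  [2,3,4,7,8,9]=6  [3,4,6,7,8,9]=15  [4,5,6,7,8,9]=20
  size 7 → [0,4,5,6,7,8,9]=35  [1,2,3,4,7,8,9]=7  [2,3,4,6,7,8,9]=21  [3,4,5,6,7,8,9]=35
  size 8 → [0,3,4,5,6,7,8,9]=70  [1,2,3,4,6,7,8,9]=28  [2,3,4,5,6,7,8,9]=56
  first=0(y) contributes 84
  first=1(c) contributes 126
|[w]| = 210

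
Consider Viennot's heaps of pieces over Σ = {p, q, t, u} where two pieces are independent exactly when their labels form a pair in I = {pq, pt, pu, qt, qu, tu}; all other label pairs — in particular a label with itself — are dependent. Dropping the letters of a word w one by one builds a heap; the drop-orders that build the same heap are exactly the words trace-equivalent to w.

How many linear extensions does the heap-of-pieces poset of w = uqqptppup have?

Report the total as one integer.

#0=u has no predecessor
#1=q has no predecessor
#2=q depends on [1:q]
#3=p has no predecessor
#4=t has no predecessor
#5=p depends on [3:p]
#6=p depends on [5:p]
#7=u depends on [0:u]
#8=p depends on [6:p]
sources: [0:u, 1:q, 3:p, 4:t]
N(rest) = Σ N(rest − s) over sources s of rest; N(one piece) = 1:
  size 1 → [2]=1  [4]=1  [7]=1  [8]=1
  size 2 → [0,7]=1  [1,2]=1  [2,4]=2  [2,7]=2  [2,8]=2  [4,7]=2  [4,8]=2  [6,8]=1  [7,8]=2
  size 3 → [0,2,7]=3  [0,4,7]=3  [0,7,8]=3  [1,2,4]=3  [1,2,7]=3  [1,2,8]=3  [2,4,7]=6  [2,4,8]=6  [2,6,8]=3  [2,7,8]=6  [4,6,8]=3  [4,7,8]=6  [5,6,8]=1  [6,7,8]=3
  size 4 → [0,1,2,7]=6  [0,2,4,7]=12  [0,2,7,8]=12  [0,4,7,8]=12  [0,6,7,8]=6  [1,2,4,7]=12  [1,2,4,8]=12  [1,2,6,8]=6  [1,2,7,8]=12  [2,4,6,8]=12  [2,4,7,8]=24  [2,5,6,8]=4  [2,6,7,8]=12  [3,5,6,8]=1  [4,5,6,8]=4  [4,6,7,8]=12  [5,6,7,8]=4
  size 5 → [0,1,2,4,7]=30  [0,1,2,7,8]=30  [0,2,4,7,8]=60  [0,2,6,7,8]=30  [0,4,6,7,8]=30  [0,5,6,7,8]=10  [1,2,4,6,8]=30  [1,2,4,7,8]=60  [1,2,5,6,8]=10  [1,2,6,7,8]=30  [2,3,5,6,8]=5  [2,4,5,6,8]=20  [2,4,6,7,8]=60  [2,5,6,7,8]=20  [3,4,5,6,8]=5  [3,5,6,7,8]=5  [4,5,6,7,8]=20
  size 6 → [0,1,2,4,7,8]=180  [0,1,2,6,7,8]=90  [0,2,4,6,7,8]=180  [0,2,5,6,7,8]=60  [0,3,5,6,7,8]=15  [0,4,5,6,7,8]=60  [1,2,3,5,6,8]=15  [1,2,4,5,6,8]=60  [1,2,4,6,7,8]=180  [1,2,5,6,7,8]=60  [2,3,4,5,6,8]=30  [2,3,5,6,7,8]=30  [2,4,5,6,7,8]=120  [3,4,5,6,7,8]=30
  size 7 → [0,1,2,4,6,7,8]=630  [0,1,2,5,6,7,8]=210  [0,2,3,5,6,7,8]=105  [0,2,4,5,6,7,8]=420  [0,3,4,5,6,7,8]=105  [1,2,3,4,5,6,8]=105  [1,2,3,5,6,7,8]=105  [1,2,4,5,6,7,8]=420  [2,3,4,5,6,7,8]=210
  first=0(u) contributes 840
  first=1(q) contributes 840
  first=3(p) contributes 1680
  first=4(t) contributes 420
|[w]| = 3780

3780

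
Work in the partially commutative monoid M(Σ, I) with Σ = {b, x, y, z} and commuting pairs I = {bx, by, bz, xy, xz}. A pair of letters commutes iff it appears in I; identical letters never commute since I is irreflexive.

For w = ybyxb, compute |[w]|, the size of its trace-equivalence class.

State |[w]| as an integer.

#0=y has no predecessor
#1=b has no predecessor
#2=y depends on [0:y]
#3=x has no predecessor
#4=b depends on [1:b]
sources: [0:y, 1:b, 3:x]
N(rest) = Σ N(rest − s) over sources s of rest; N(one piece) = 1:
  size 1 → [2]=1  [3]=1  [4]=1
  size 2 → [0,2]=1  [1,4]=1  [2,3]=2  [2,4]=2  [3,4]=2
  size 3 → [0,2,3]=3  [0,2,4]=3  [1,2,4]=3  [1,3,4]=3  [2,3,4]=6
  first=0(y) contributes 12
  first=1(b) contributes 12
  first=3(x) contributes 6
|[w]| = 30

30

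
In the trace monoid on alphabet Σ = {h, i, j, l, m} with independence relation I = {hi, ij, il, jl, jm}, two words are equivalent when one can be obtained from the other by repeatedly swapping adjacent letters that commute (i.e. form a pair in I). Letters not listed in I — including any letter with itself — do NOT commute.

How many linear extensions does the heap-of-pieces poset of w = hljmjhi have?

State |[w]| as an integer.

piece 0:h — minimal
piece 1:l rests on {0:h}
piece 2:j rests on {0:h}
piece 3:m rests on {1:l}
piece 4:j rests on {2:j}
piece 5:h rests on {3:m, 4:j}
piece 6:i rests on {3:m}
minimal pieces: {0:h}
ways to finish when only these pieces remain (= sum over removing one remaining piece with nothing left below it):
  1 left: {5}→1  {6}→1
  2 left: {4,5}→1  {5,6}→2
  3 left: {2,4,5}→1  {3,5,6}→2  {4,5,6}→3
  4 left: {1,3,5,6}→2  {2,4,5,6}→4  {3,4,5,6}→5
  5 left: {1,3,4,5,6}→7  {2,3,4,5,6}→9
  placing 0:h first → 16 extensions

16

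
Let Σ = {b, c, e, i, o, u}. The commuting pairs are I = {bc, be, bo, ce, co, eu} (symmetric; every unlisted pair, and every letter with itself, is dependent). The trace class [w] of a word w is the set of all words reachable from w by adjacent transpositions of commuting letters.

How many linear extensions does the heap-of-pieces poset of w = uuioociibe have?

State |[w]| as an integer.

0(u) covers ∅
1(u) covers 0:u
2(i) covers 1:u
3(o) covers 2:i
4(o) covers 3:o
5(c) covers 2:i
6(i) covers 4:o, 5:c
7(i) covers 6:i
8(b) covers 7:i
9(e) covers 7:i
floor of heap: 0:u
completions by unplaced set U, small U first (add the entries for U minus each lowest piece of U):
  |U|=1: {8}:1  {9}:1
  |U|=2: {8,9}:2
  |U|=3: {7,8,9}:2
  |U|=4: {6,7,8,9}:2
  |U|=5: {4,6,7,8,9}:2  {5,6,7,8,9}:2
  |U|=6: {3,4,6,7,8,9}:2  {4,5,6,7,8,9}:4
  |U|=7: {3,4,5,6,7,8,9}:6
  |U|=8: {2,3,4,5,6,7,8,9}:6
  start at 0(u): 6

6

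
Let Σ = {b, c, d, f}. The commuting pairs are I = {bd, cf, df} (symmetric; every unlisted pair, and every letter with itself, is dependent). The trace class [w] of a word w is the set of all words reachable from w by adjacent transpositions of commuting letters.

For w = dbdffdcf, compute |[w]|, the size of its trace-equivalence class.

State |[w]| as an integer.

#0=d has no predecessor
#1=b has no predecessor
#2=d depends on [0:d]
#3=f depends on [1:b]
#4=f depends on [3:f]
#5=d depends on [2:d]
#6=c depends on [1:b, 5:d]
#7=f depends on [4:f]
sources: [0:d, 1:b]
N(rest) = Σ N(rest − s) over sources s of rest; N(one piece) = 1:
  size 1 → [6]=1  [7]=1
  size 2 → [4,7]=1  [5,6]=1  [6,7]=2
  size 3 → [2,5,6]=1  [3,4,7]=1  [4,6,7]=3  [5,6,7]=3
  size 4 → [0,2,5,6]=1  [2,5,6,7]=4  [3,4,6,7]=4  [4,5,6,7]=6
  size 5 → [0,2,5,6,7]=5  [1,3,4,6,7]=4  [2,4,5,6,7]=10  [3,4,5,6,7]=10
  size 6 → [0,2,4,5,6,7]=15  [1,3,4,5,6,7]=14  [2,3,4,5,6,7]=20
  first=0(d) contributes 34
  first=1(b) contributes 35
|[w]| = 69

69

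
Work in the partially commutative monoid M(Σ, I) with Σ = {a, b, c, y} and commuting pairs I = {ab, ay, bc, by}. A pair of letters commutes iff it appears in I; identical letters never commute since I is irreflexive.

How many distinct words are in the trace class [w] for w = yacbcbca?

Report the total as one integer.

drop 0:y onto floor
drop 1:a onto floor
drop 2:c onto {0:y, 1:a}
drop 3:b onto floor
drop 4:c onto {2:c}
drop 5:b onto {3:b}
drop 6:c onto {4:c}
drop 7:a onto {6:c}
ground layer = {0:y, 1:a, 3:b}
drop-orders for the pieces not yet dropped (sum over which currently-grounded one goes next):
  1 to go: {5} 1  {7} 1
  2 to go: {3,5} 1  {5,7} 2  {6,7} 1
  3 to go: {3,5,7} 3  {4,6,7} 1  {5,6,7} 3
  4 to go: {2,4,6,7} 1  {3,5,6,7} 6  {4,5,6,7} 4
  5 to go: {0,2,4,6,7} 1  {1,2,4,6,7} 1  {2,4,5,6,7} 5  {3,4,5,6,7} 10
  6 to go: {0,1,2,4,6,7} 2  {0,2,4,5,6,7} 6  {1,2,4,5,6,7} 6  {2,3,4,5,6,7} 15
  if 0:y drops first: 21 orders
  if 1:a drops first: 21 orders
  if 3:b drops first: 14 orders
heap linearizations: 56

56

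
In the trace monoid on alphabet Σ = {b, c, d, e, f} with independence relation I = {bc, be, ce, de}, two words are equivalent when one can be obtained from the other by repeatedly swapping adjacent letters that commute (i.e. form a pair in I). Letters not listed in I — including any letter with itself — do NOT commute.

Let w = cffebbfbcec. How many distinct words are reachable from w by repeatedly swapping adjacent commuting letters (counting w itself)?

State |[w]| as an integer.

36

0(c) covers ∅
1(f) covers 0:c
2(f) covers 1:f
3(e) covers 2:f
4(b) covers 2:f
5(b) covers 4:b
6(f) covers 3:e, 5:b
7(b) covers 6:f
8(c) covers 6:f
9(e) covers 6:f
10(c) covers 8:c
floor of heap: 0:c
completions by unplaced set U, small U first (add the entries for U minus each lowest piece of U):
  |U|=1: {7}:1  {9}:1  {10}:1
  |U|=2: {7,9}:2  {7,10}:2  {8,10}:1  {9,10}:2
  |U|=3: {7,8,10}:3  {7,9,10}:6  {8,9,10}:3
  |U|=4: {7,8,9,10}:12
  |U|=5: {6,7,8,9,10}:12
  |U|=6: {3,6,7,8,9,10}:12  {5,6,7,8,9,10}:12
  |U|=7: {3,5,6,7,8,9,10}:24  {4,5,6,7,8,9,10}:12
  |U|=8: {3,4,5,6,7,8,9,10}:36
  |U|=9: {2,3,4,5,6,7,8,9,10}:36
  start at 0(c): 36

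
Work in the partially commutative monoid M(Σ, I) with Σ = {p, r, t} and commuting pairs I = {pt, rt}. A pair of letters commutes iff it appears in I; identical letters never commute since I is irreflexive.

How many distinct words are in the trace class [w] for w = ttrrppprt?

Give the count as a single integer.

84

piece 0:t — minimal
piece 1:t rests on {0:t}
piece 2:r — minimal
piece 3:r rests on {2:r}
piece 4:p rests on {3:r}
piece 5:p rests on {4:p}
piece 6:p rests on {5:p}
piece 7:r rests on {6:p}
piece 8:t rests on {1:t}
minimal pieces: {0:t, 2:r}
ways to finish when only these pieces remain (= sum over removing one remaining piece with nothing left below it):
  1 left: {7}→1  {8}→1
  2 left: {1,8}→1  {6,7}→1  {7,8}→2
  3 left: {0,1,8}→1  {1,7,8}→3  {5,6,7}→1  {6,7,8}→3
  4 left: {0,1,7,8}→4  {1,6,7,8}→6  {4,5,6,7}→1  {5,6,7,8}→4
  5 left: {0,1,6,7,8}→10  {1,5,6,7,8}→10  {3,4,5,6,7}→1  {4,5,6,7,8}→5
  6 left: {0,1,5,6,7,8}→20  {1,4,5,6,7,8}→15  {2,3,4,5,6,7}→1  {3,4,5,6,7,8}→6
  7 left: {0,1,4,5,6,7,8}→35  {1,3,4,5,6,7,8}→21  {2,3,4,5,6,7,8}→7
  placing 0:t first → 28 extensions
  placing 2:r first → 56 extensions
total linear extensions = 84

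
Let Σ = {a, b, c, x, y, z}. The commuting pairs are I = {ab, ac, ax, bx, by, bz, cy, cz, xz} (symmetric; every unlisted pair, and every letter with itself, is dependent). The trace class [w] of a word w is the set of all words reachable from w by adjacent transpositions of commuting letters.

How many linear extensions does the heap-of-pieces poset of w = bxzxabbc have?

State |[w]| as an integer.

drop 0:b onto floor
drop 1:x onto floor
drop 2:z onto floor
drop 3:x onto {1:x}
drop 4:a onto {2:z}
drop 5:b onto {0:b}
drop 6:b onto {5:b}
drop 7:c onto {3:x, 6:b}
ground layer = {0:b, 1:x, 2:z}
drop-orders for the pieces not yet dropped (sum over which currently-grounded one goes next):
  1 to go: {4} 1  {7} 1
  2 to go: {2,4} 1  {3,7} 1  {4,7} 2  {6,7} 1
  3 to go: {1,3,7} 1  {2,4,7} 3  {3,4,7} 3  {3,6,7} 2  {4,6,7} 3  {5,6,7} 1
  4 to go: {0,5,6,7} 1  {1,3,4,7} 4  {1,3,6,7} 3  {2,3,4,7} 6  {2,4,6,7} 6  {3,4,6,7} 8  {3,5,6,7} 3  {4,5,6,7} 4
  5 to go: {0,3,5,6,7} 4  {0,4,5,6,7} 5  {1,2,3,4,7} 10  {1,3,4,6,7} 15  {1,3,5,6,7} 6  {2,3,4,6,7} 20  {2,4,5,6,7} 10  {3,4,5,6,7} 15
  6 to go: {0,1,3,5,6,7} 10  {0,2,4,5,6,7} 15  {0,3,4,5,6,7} 24  {1,2,3,4,6,7} 45  {1,3,4,5,6,7} 36  {2,3,4,5,6,7} 45
  if 0:b drops first: 126 orders
  if 1:x drops first: 84 orders
  if 2:z drops first: 70 orders
heap linearizations: 280

280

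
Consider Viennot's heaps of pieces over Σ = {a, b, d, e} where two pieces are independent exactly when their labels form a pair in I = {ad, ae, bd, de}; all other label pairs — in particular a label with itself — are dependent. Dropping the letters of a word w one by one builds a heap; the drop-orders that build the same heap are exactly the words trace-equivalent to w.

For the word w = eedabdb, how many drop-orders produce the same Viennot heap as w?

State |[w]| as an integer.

#0=e has no predecessor
#1=e depends on [0:e]
#2=d has no predecessor
#3=a has no predecessor
#4=b depends on [1:e, 3:a]
#5=d depends on [2:d]
#6=b depends on [4:b]
sources: [0:e, 2:d, 3:a]
N(rest) = Σ N(rest − s) over sources s of rest; N(one piece) = 1:
  size 1 → [5]=1  [6]=1
  size 2 → [2,5]=1  [4,6]=1  [5,6]=2
  size 3 → [1,4,6]=1  [2,5,6]=3  [3,4,6]=1  [4,5,6]=3
  size 4 → [0,1,4,6]=1  [1,3,4,6]=2  [1,4,5,6]=4  [2,4,5,6]=6  [3,4,5,6]=4
  size 5 → [0,1,3,4,6]=3  [0,1,4,5,6]=5  [1,2,4,5,6]=10  [1,3,4,5,6]=10  [2,3,4,5,6]=10
  first=0(e) contributes 30
  first=2(d) contributes 18
  first=3(a) contributes 15
|[w]| = 63

63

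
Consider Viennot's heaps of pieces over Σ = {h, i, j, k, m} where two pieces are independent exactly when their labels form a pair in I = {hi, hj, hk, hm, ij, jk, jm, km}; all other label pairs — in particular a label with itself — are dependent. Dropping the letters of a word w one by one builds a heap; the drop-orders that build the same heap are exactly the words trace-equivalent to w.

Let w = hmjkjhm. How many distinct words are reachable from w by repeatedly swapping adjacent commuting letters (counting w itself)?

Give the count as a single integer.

630

#0=h has no predecessor
#1=m has no predecessor
#2=j has no predecessor
#3=k has no predecessor
#4=j depends on [2:j]
#5=h depends on [0:h]
#6=m depends on [1:m]
sources: [0:h, 1:m, 2:j, 3:k]
N(rest) = Σ N(rest − s) over sources s of rest; N(one piece) = 1:
  size 1 → [3]=1  [4]=1  [5]=1  [6]=1
  size 2 → [0,5]=1  [1,6]=1  [2,4]=1  [3,4]=2  [3,5]=2  [3,6]=2  [4,5]=2  [4,6]=2  [5,6]=2
  size 3 → [0,3,5]=3  [0,4,5]=3  [0,5,6]=3  [1,3,6]=3  [1,4,6]=3  [1,5,6]=3  [2,3,4]=3  [2,4,5]=3  [2,4,6]=3  [3,4,5]=6  [3,4,6]=6  [3,5,6]=6  [4,5,6]=6
  size 4 → [0,1,5,6]=6  [0,2,4,5]=6  [0,3,4,5]=12  [0,3,5,6]=12  [0,4,5,6]=12  [1,2,4,6]=6  [1,3,4,6]=12  [1,3,5,6]=12  [1,4,5,6]=12  [2,3,4,5]=12  [2,3,4,6]=12  [2,4,5,6]=12  [3,4,5,6]=24
  size 5 → [0,1,3,5,6]=30  [0,1,4,5,6]=30  [0,2,3,4,5]=30  [0,2,4,5,6]=30  [0,3,4,5,6]=60  [1,2,3,4,6]=30  [1,2,4,5,6]=30  [1,3,4,5,6]=60  [2,3,4,5,6]=60
  first=0(h) contributes 180
  first=1(m) contributes 180
  first=2(j) contributes 180
  first=3(k) contributes 90
|[w]| = 630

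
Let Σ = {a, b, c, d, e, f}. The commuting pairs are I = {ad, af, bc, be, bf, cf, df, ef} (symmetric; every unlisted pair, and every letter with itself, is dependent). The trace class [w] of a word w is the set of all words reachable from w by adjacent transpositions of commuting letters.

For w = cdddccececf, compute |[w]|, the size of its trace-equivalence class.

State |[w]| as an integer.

11

0(c) covers ∅
1(d) covers 0:c
2(d) covers 1:d
3(d) covers 2:d
4(c) covers 3:d
5(c) covers 4:c
6(e) covers 5:c
7(c) covers 6:e
8(e) covers 7:c
9(c) covers 8:e
10(f) covers ∅
floor of heap: 0:c, 10:f
completions by unplaced set U, small U first (add the entries for U minus each lowest piece of U):
  |U|=1: {9}:1  {10}:1
  |U|=2: {8,9}:1  {9,10}:2
  |U|=3: {7,8,9}:1  {8,9,10}:3
  |U|=4: {6,7,8,9}:1  {7,8,9,10}:4
  |U|=5: {5,6,7,8,9}:1  {6,7,8,9,10}:5
  |U|=6: {4,5,6,7,8,9}:1  {5,6,7,8,9,10}:6
  |U|=7: {3,4,5,6,7,8,9}:1  {4,5,6,7,8,9,10}:7
  |U|=8: {2,3,4,5,6,7,8,9}:1  {3,4,5,6,7,8,9,10}:8
  |U|=9: {1,2,3,4,5,6,7,8,9}:1  {2,3,4,5,6,7,8,9,10}:9
  start at 0(c): 10
  start at 10(f): 1
sum over floor = 11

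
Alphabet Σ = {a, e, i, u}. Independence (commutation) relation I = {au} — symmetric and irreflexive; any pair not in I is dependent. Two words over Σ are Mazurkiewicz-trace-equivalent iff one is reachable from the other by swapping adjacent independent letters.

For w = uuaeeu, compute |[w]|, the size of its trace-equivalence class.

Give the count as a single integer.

piece 0:u — minimal
piece 1:u rests on {0:u}
piece 2:a — minimal
piece 3:e rests on {1:u, 2:a}
piece 4:e rests on {3:e}
piece 5:u rests on {4:e}
minimal pieces: {0:u, 2:a}
ways to finish when only these pieces remain (= sum over removing one remaining piece with nothing left below it):
  1 left: {5}→1
  2 left: {4,5}→1
  3 left: {3,4,5}→1
  4 left: {1,3,4,5}→1  {2,3,4,5}→1
  placing 0:u first → 2 extensions
  placing 2:a first → 1 extensions
total linear extensions = 3

3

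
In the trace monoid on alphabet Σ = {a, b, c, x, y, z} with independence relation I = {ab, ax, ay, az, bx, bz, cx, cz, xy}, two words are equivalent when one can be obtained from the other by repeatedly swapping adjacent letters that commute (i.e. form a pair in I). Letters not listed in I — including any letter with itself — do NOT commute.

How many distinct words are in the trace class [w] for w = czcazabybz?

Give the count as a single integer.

426

piece 0:c — minimal
piece 1:z — minimal
piece 2:c rests on {0:c}
piece 3:a rests on {2:c}
piece 4:z rests on {1:z}
piece 5:a rests on {3:a}
piece 6:b rests on {2:c}
piece 7:y rests on {4:z, 6:b}
piece 8:b rests on {7:y}
piece 9:z rests on {7:y}
minimal pieces: {0:c, 1:z}
ways to finish when only these pieces remain (= sum over removing one remaining piece with nothing left below it):
  1 left: {5}→1  {8}→1  {9}→1
  2 left: {3,5}→1  {5,8}→2  {5,9}→2  {8,9}→2
  3 left: {3,5,8}→3  {3,5,9}→3  {5,8,9}→6  {7,8,9}→2
  4 left: {3,5,8,9}→12  {4,7,8,9}→2  {5,7,8,9}→8  {6,7,8,9}→2
  5 left: {1,4,7,8,9}→2  {3,5,7,8,9}→20  {4,5,7,8,9}→10  {4,6,7,8,9}→4  {5,6,7,8,9}→10
  6 left: {1,4,5,7,8,9}→12  {1,4,6,7,8,9}→6  {3,4,5,7,8,9}→30  {3,5,6,7,8,9}→30  {4,5,6,7,8,9}→24
  7 left: {1,3,4,5,7,8,9}→42  {1,4,5,6,7,8,9}→42  {2,3,5,6,7,8,9}→30  {3,4,5,6,7,8,9}→84
  8 left: {0,2,3,5,6,7,8,9}→30  {1,3,4,5,6,7,8,9}→168  {2,3,4,5,6,7,8,9}→114
  placing 0:c first → 282 extensions
  placing 1:z first → 144 extensions
total linear extensions = 426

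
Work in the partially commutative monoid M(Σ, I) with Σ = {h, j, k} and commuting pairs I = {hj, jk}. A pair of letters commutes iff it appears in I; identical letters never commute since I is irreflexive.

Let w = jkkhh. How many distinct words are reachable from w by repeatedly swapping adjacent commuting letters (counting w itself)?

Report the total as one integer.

5

0(j) covers ∅
1(k) covers ∅
2(k) covers 1:k
3(h) covers 2:k
4(h) covers 3:h
floor of heap: 0:j, 1:k
completions by unplaced set U, small U first (add the entries for U minus each lowest piece of U):
  |U|=1: {0}:1  {4}:1
  |U|=2: {0,4}:2  {3,4}:1
  |U|=3: {0,3,4}:3  {2,3,4}:1
  start at 0(j): 1
  start at 1(k): 4
sum over floor = 5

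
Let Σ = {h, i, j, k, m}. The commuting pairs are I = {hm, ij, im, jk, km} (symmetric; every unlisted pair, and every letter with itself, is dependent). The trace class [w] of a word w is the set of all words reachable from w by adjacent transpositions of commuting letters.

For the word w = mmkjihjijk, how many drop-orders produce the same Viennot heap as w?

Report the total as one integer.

60

piece 0:m — minimal
piece 1:m rests on {0:m}
piece 2:k — minimal
piece 3:j rests on {1:m}
piece 4:i rests on {2:k}
piece 5:h rests on {3:j, 4:i}
piece 6:j rests on {5:h}
piece 7:i rests on {5:h}
piece 8:j rests on {6:j}
piece 9:k rests on {7:i}
minimal pieces: {0:m, 2:k}
ways to finish when only these pieces remain (= sum over removing one remaining piece with nothing left below it):
  1 left: {8}→1  {9}→1
  2 left: {6,8}→1  {7,9}→1  {8,9}→2
  3 left: {6,8,9}→3  {7,8,9}→3
  4 left: {6,7,8,9}→6
  5 left: {5,6,7,8,9}→6
  6 left: {3,5,6,7,8,9}→6  {4,5,6,7,8,9}→6
  7 left: {1,3,5,6,7,8,9}→6  {2,4,5,6,7,8,9}→6  {3,4,5,6,7,8,9}→12
  8 left: {0,1,3,5,6,7,8,9}→6  {1,3,4,5,6,7,8,9}→18  {2,3,4,5,6,7,8,9}→18
  placing 0:m first → 36 extensions
  placing 2:k first → 24 extensions
total linear extensions = 60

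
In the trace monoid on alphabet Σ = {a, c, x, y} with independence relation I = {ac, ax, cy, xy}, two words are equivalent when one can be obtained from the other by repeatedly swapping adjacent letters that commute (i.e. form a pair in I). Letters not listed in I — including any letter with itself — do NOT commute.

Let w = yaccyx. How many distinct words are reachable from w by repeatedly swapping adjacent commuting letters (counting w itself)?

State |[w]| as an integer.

piece 0:y — minimal
piece 1:a rests on {0:y}
piece 2:c — minimal
piece 3:c rests on {2:c}
piece 4:y rests on {1:a}
piece 5:x rests on {3:c}
minimal pieces: {0:y, 2:c}
ways to finish when only these pieces remain (= sum over removing one remaining piece with nothing left below it):
  1 left: {4}→1  {5}→1
  2 left: {1,4}→1  {3,5}→1  {4,5}→2
  3 left: {0,1,4}→1  {1,4,5}→3  {2,3,5}→1  {3,4,5}→3
  4 left: {0,1,4,5}→4  {1,3,4,5}→6  {2,3,4,5}→4
  placing 0:y first → 10 extensions
  placing 2:c first → 10 extensions
total linear extensions = 20

20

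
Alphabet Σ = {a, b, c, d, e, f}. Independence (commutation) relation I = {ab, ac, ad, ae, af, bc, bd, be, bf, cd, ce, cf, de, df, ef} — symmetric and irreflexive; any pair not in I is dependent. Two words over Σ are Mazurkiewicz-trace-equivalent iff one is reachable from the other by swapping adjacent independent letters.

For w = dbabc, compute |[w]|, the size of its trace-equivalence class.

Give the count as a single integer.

drop 0:d onto floor
drop 1:b onto floor
drop 2:a onto floor
drop 3:b onto {1:b}
drop 4:c onto floor
ground layer = {0:d, 1:b, 2:a, 4:c}
drop-orders for the pieces not yet dropped (sum over which currently-grounded one goes next):
  1 to go: {0} 1  {2} 1  {3} 1  {4} 1
  2 to go: {0,2} 2  {0,3} 2  {0,4} 2  {1,3} 1  {2,3} 2  {2,4} 2  {3,4} 2
  3 to go: {0,1,3} 3  {0,2,3} 6  {0,2,4} 6  {0,3,4} 6  {1,2,3} 3  {1,3,4} 3  {2,3,4} 6
  if 0:d drops first: 12 orders
  if 1:b drops first: 24 orders
  if 2:a drops first: 12 orders
  if 4:c drops first: 12 orders
heap linearizations: 60

60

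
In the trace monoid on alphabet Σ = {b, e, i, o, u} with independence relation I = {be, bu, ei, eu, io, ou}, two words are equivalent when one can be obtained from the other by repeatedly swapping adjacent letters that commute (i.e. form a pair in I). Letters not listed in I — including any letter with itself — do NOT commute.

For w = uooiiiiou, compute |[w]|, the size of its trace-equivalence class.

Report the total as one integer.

piece 0:u — minimal
piece 1:o — minimal
piece 2:o rests on {1:o}
piece 3:i rests on {0:u}
piece 4:i rests on {3:i}
piece 5:i rests on {4:i}
piece 6:i rests on {5:i}
piece 7:o rests on {2:o}
piece 8:u rests on {6:i}
minimal pieces: {0:u, 1:o}
ways to finish when only these pieces remain (= sum over removing one remaining piece with nothing left below it):
  1 left: {7}→1  {8}→1
  2 left: {2,7}→1  {6,8}→1  {7,8}→2
  3 left: {1,2,7}→1  {2,7,8}→3  {5,6,8}→1  {6,7,8}→3
  4 left: {1,2,7,8}→4  {2,6,7,8}→6  {4,5,6,8}→1  {5,6,7,8}→4
  5 left: {1,2,6,7,8}→10  {2,5,6,7,8}→10  {3,4,5,6,8}→1  {4,5,6,7,8}→5
  6 left: {0,3,4,5,6,8}→1  {1,2,5,6,7,8}→20  {2,4,5,6,7,8}→15  {3,4,5,6,7,8}→6
  7 left: {0,3,4,5,6,7,8}→7  {1,2,4,5,6,7,8}→35  {2,3,4,5,6,7,8}→21
  placing 0:u first → 56 extensions
  placing 1:o first → 28 extensions
total linear extensions = 84

84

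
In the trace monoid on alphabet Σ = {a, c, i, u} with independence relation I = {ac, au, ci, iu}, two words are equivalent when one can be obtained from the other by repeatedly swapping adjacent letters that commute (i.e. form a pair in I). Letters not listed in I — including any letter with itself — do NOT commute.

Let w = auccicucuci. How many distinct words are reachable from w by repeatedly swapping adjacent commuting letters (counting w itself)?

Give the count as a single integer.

165

piece 0:a — minimal
piece 1:u — minimal
piece 2:c rests on {1:u}
piece 3:c rests on {2:c}
piece 4:i rests on {0:a}
piece 5:c rests on {3:c}
piece 6:u rests on {5:c}
piece 7:c rests on {6:u}
piece 8:u rests on {7:c}
piece 9:c rests on {8:u}
piece 10:i rests on {4:i}
minimal pieces: {0:a, 1:u}
ways to finish when only these pieces remain (= sum over removing one remaining piece with nothing left below it):
  1 left: {9}→1  {10}→1
  2 left: {4,10}→1  {8,9}→1  {9,10}→2
  3 left: {0,4,10}→1  {4,9,10}→3  {7,8,9}→1  {8,9,10}→3
  4 left: {0,4,9,10}→4  {4,8,9,10}→6  {6,7,8,9}→1  {7,8,9,10}→4
  5 left: {0,4,8,9,10}→10  {4,7,8,9,10}→10  {5,6,7,8,9}→1  {6,7,8,9,10}→5
  6 left: {0,4,7,8,9,10}→20  {3,5,6,7,8,9}→1  {4,6,7,8,9,10}→15  {5,6,7,8,9,10}→6
  7 left: {0,4,6,7,8,9,10}→35  {2,3,5,6,7,8,9}→1  {3,5,6,7,8,9,10}→7  {4,5,6,7,8,9,10}→21
  8 left: {0,4,5,6,7,8,9,10}→56  {1,2,3,5,6,7,8,9}→1  {2,3,5,6,7,8,9,10}→8  {3,4,5,6,7,8,9,10}→28
  9 left: {0,3,4,5,6,7,8,9,10}→84  {1,2,3,5,6,7,8,9,10}→9  {2,3,4,5,6,7,8,9,10}→36
  placing 0:a first → 45 extensions
  placing 1:u first → 120 extensions
total linear extensions = 165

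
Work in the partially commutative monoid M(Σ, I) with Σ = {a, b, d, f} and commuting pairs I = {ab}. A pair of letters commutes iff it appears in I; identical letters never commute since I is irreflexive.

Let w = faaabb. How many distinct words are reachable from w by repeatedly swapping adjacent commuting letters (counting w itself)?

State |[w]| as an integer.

piece 0:f — minimal
piece 1:a rests on {0:f}
piece 2:a rests on {1:a}
piece 3:a rests on {2:a}
piece 4:b rests on {0:f}
piece 5:b rests on {4:b}
minimal pieces: {0:f}
ways to finish when only these pieces remain (= sum over removing one remaining piece with nothing left below it):
  1 left: {3}→1  {5}→1
  2 left: {2,3}→1  {3,5}→2  {4,5}→1
  3 left: {1,2,3}→1  {2,3,5}→3  {3,4,5}→3
  4 left: {1,2,3,5}→4  {2,3,4,5}→6
  placing 0:f first → 10 extensions

10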